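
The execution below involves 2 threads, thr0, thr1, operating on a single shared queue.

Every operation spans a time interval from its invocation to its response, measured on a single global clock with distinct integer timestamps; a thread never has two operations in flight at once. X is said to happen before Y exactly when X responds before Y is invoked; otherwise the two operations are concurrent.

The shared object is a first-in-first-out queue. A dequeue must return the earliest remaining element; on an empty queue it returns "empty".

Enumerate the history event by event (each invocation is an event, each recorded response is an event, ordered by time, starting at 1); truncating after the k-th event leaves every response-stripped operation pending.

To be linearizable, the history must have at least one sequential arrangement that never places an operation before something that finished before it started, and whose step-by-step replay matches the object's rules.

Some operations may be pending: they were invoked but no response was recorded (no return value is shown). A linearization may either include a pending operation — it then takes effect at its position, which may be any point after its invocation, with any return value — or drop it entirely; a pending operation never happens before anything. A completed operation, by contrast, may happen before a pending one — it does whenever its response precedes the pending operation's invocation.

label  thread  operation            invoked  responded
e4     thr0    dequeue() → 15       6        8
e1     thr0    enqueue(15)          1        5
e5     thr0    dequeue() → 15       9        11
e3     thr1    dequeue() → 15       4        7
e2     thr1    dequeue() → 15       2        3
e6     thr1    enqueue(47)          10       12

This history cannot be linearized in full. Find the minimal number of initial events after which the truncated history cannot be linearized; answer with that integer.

7

a valid linearization of events 1..6 exists, for instance e1, e2:
after step 1 (e1 enqueue(15)): queue <15>
after step 2 (e2 dequeue() → 15): queue <>
with event 7 included (e3 responding at time 7), all real-time-consistent orders fail
including or dropping the 1 pending operation (e4) in any combination fails
one such order, e1, e2, e3 (pending dropped), breaks at step 3 where e3 dequeue() → 15 is illegal
one such order, e2, e1, e3 (pending dropped), breaks at step 1 where e2 dequeue() → 15 is illegal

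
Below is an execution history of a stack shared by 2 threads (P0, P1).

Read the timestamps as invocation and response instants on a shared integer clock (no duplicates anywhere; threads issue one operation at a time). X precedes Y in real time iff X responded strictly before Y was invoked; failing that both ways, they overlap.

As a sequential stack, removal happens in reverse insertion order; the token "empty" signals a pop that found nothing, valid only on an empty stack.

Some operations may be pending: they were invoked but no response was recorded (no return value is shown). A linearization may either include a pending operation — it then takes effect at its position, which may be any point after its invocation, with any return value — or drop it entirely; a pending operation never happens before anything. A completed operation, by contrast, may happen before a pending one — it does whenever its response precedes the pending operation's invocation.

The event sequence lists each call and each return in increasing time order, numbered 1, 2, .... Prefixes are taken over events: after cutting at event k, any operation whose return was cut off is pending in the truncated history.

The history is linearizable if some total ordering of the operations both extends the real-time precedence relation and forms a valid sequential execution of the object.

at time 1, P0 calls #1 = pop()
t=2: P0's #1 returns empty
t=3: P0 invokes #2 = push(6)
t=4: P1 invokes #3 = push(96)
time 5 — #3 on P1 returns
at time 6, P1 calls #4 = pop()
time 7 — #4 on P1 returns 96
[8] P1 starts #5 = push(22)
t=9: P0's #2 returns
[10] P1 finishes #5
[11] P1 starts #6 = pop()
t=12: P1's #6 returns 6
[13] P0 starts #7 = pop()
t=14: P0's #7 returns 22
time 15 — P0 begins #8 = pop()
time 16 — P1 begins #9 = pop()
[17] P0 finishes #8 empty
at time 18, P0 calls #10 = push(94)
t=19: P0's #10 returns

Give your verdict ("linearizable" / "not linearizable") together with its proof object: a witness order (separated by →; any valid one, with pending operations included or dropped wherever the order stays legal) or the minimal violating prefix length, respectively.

1. #1 pop() → empty, leaving stack <>
2. #3 push(96), leaving stack <96>
3. #4 pop() → 96, leaving stack <>
4. #5 push(22), leaving stack <22>
5. #2 push(6), leaving stack <22,6>
6. #6 pop() → 6, leaving stack <22>
7. #7 pop() → 22, leaving stack <>
8. #8 pop() → empty, leaving stack <>
9. #9 pop() (pending, included), leaving stack <>
10. #10 push(94), leaving stack <94>

linearizable — witness: #1 → #3 → #4 → #5 → #2 → #6 → #7 → #8 → #9 → #10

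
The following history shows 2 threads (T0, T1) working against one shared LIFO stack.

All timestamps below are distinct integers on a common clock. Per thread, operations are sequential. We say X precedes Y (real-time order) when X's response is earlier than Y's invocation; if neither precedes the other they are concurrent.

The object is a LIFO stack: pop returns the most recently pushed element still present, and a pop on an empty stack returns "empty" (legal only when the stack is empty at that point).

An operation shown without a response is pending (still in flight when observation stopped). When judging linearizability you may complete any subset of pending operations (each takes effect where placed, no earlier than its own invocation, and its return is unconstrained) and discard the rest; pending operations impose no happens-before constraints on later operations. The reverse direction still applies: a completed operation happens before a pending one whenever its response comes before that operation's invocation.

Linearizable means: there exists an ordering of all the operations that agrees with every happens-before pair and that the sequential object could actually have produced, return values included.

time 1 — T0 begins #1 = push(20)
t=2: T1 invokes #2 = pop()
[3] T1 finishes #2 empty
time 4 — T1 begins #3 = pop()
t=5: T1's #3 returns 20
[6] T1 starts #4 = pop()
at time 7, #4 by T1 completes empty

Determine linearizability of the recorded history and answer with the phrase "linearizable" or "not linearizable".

a witness: #2, #1, #3, #4
after step 1 (#2 pop() → empty): stack <>
after step 2 (#1 push(20) (pending, included)): stack <20>
after step 3 (#3 pop() → 20): stack <>
after step 4 (#4 pop() → empty): stack <>

linearizable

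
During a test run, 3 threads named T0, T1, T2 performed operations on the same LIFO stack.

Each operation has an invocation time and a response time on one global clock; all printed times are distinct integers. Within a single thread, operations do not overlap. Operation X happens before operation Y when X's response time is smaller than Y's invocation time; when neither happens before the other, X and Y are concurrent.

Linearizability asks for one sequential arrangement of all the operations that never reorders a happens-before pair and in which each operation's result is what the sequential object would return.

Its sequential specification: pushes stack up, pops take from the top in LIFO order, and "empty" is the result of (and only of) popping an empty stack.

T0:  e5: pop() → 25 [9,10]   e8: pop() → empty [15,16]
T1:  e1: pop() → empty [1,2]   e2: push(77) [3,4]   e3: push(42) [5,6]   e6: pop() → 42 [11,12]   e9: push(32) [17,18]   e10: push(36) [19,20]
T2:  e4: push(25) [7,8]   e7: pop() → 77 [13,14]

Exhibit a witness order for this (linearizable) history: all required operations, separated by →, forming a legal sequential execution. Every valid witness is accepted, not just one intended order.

e1 → e2 → e3 → e4 → e5 → e6 → e7 → e8 → e9 → e10

step 1: e1 pop() → empty — stack <>
step 2: e2 push(77) — stack <77>
step 3: e3 push(42) — stack <77,42>
step 4: e4 push(25) — stack <77,42,25>
step 5: e5 pop() → 25 — stack <77,42>
step 6: e6 pop() → 42 — stack <77>
step 7: e7 pop() → 77 — stack <>
step 8: e8 pop() → empty — stack <>
step 9: e9 push(32) — stack <32>
step 10: e10 push(36) — stack <32,36>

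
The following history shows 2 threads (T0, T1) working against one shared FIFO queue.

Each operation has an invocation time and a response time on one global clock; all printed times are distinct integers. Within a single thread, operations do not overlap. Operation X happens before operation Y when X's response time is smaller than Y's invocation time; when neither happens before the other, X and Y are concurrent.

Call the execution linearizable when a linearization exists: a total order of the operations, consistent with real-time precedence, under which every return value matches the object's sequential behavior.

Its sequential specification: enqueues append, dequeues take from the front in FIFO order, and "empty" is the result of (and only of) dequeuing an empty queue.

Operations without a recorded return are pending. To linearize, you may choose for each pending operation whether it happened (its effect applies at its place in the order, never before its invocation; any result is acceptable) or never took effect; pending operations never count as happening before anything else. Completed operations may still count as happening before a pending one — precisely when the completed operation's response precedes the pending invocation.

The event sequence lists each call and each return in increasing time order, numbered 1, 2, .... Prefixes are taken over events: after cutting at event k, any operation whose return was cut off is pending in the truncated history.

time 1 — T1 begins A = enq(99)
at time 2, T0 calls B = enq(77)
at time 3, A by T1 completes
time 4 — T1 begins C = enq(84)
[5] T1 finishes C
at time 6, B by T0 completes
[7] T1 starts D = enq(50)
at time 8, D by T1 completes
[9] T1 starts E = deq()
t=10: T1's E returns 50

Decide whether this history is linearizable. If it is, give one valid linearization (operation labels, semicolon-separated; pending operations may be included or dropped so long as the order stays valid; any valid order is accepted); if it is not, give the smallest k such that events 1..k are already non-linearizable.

not linearizable — minimal violating prefix: 10 events

prefix check: 1..9 passes, 1..10 fails once E's time-10 response joins
3 orders of the 5 completed FIFO queue ops respect real time; none is legal
take A, B, C, D, E: step 5 already fails, because E deq() → 50 cannot occur there
take A, C, B, D, E: step 5 already fails, because E deq() → 50 cannot occur there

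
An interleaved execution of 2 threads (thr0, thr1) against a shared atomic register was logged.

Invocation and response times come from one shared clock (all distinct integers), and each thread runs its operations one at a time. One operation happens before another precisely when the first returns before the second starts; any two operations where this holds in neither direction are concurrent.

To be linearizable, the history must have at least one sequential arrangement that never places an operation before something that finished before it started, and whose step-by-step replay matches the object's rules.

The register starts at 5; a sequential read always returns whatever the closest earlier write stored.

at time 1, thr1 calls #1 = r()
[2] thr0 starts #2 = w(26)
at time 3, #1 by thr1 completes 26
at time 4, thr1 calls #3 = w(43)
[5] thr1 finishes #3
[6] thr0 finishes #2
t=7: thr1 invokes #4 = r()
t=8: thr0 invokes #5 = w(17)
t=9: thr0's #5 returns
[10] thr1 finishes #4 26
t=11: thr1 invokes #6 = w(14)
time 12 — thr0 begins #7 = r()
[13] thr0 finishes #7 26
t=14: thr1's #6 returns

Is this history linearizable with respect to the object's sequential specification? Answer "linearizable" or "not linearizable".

through event 9 a valid linearization exists; event 10 (#4 responding at time 10) ends that
6 orders of the 5 completed atomic register ops respect real time; none is legal
one such order, #1, #2, #3, #4, #5, breaks at step 1 where #1 r() → 26 is illegal
one such order, #1, #2, #3, #5, #4, breaks at step 1 where #1 r() → 26 is illegal

not linearizable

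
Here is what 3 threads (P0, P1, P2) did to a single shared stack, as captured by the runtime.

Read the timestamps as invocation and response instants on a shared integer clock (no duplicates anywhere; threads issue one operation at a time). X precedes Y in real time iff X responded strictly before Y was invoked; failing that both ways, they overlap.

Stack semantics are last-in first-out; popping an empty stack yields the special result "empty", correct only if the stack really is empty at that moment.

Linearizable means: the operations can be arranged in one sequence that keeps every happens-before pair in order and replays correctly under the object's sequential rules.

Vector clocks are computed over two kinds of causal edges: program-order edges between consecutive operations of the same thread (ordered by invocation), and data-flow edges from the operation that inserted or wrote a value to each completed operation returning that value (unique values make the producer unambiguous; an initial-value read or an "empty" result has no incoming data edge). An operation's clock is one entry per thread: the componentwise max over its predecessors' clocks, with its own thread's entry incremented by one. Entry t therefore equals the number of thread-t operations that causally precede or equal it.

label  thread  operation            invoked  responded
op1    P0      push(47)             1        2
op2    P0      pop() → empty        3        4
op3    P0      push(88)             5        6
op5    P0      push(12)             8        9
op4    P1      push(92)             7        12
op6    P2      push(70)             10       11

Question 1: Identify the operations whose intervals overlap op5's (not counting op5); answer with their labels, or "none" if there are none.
Answer: op4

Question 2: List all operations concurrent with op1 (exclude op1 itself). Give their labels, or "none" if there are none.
Answer: none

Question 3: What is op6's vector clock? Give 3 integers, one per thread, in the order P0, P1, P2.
Answer: (0, 0, 1)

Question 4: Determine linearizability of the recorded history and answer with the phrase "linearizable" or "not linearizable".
already the first 4 events (up to op2's response at time 4) admit no linearization; the first 3 still do
the sole real-time-consistent order of 2 completed operations fails the stack replay
for example op1, op2 fails at step 2: op2 pop() → empty is not legal there

not linearizable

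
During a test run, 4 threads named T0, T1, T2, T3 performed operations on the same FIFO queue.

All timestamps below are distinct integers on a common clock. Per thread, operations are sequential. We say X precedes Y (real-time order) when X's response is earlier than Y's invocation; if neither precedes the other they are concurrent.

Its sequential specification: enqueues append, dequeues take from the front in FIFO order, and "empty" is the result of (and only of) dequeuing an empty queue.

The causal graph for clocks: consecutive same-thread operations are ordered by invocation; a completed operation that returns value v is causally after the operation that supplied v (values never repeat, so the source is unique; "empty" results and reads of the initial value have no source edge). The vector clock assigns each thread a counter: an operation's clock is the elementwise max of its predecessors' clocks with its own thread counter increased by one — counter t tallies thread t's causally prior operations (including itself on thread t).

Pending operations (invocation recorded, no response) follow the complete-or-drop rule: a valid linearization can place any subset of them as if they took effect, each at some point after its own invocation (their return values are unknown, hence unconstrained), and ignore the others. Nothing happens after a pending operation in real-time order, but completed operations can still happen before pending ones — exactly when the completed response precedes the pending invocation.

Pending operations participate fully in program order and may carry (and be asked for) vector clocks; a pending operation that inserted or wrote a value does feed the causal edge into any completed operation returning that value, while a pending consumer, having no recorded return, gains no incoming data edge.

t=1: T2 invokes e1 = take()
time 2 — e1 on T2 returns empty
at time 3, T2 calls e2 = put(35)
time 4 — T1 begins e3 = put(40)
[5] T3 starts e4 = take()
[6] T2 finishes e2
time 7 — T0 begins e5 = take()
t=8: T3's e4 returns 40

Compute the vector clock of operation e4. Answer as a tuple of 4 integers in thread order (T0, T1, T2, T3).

(0, 1, 0, 1)

e1, invoked 1, has no incoming edges; only T2's bump applies → (0, 0, 1, 0)
e3, invoked 4, has no incoming edges; only T1's bump applies → (0, 1, 0, 0)
e5, invoked 7, has no incoming edges; only T0's bump applies → (1, 0, 0, 0)
merge at e2 (invoked 3): VC(e1)=(0, 0, 1, 0), own-thread bump on T2 → (0, 0, 2, 0)
merge at e4 (invoked 5): VC(e3)=(0, 1, 0, 0), own-thread bump on T3 → (0, 1, 0, 1)
target: VC(e4) = (0, 1, 0, 1)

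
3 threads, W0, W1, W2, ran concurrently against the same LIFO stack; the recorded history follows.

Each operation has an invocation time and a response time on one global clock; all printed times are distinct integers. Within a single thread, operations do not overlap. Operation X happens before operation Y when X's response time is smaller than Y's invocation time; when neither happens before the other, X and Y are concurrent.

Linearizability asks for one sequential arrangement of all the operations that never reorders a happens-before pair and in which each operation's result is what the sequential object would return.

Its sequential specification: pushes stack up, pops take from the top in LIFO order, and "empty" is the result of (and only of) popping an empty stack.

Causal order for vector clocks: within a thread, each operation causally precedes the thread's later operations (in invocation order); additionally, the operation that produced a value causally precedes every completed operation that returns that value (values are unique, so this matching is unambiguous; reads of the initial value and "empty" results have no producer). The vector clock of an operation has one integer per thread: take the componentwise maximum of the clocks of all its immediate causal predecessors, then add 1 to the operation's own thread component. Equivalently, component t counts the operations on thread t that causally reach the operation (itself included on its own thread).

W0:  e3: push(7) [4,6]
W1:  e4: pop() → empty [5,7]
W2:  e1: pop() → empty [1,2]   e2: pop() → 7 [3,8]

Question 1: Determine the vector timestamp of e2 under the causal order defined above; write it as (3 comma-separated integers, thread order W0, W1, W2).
Answer: (1, 0, 2)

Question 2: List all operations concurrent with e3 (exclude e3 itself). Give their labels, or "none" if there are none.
Answer: e2, e4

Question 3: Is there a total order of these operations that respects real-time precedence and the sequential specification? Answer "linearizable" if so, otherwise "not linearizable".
witness order: e1, e3, e2, e4
1. e1 pop() → empty, leaving stack <>
2. e3 push(7), leaving stack <7>
3. e2 pop() → 7, leaving stack <>
4. e4 pop() → empty, leaving stack <>

linearizable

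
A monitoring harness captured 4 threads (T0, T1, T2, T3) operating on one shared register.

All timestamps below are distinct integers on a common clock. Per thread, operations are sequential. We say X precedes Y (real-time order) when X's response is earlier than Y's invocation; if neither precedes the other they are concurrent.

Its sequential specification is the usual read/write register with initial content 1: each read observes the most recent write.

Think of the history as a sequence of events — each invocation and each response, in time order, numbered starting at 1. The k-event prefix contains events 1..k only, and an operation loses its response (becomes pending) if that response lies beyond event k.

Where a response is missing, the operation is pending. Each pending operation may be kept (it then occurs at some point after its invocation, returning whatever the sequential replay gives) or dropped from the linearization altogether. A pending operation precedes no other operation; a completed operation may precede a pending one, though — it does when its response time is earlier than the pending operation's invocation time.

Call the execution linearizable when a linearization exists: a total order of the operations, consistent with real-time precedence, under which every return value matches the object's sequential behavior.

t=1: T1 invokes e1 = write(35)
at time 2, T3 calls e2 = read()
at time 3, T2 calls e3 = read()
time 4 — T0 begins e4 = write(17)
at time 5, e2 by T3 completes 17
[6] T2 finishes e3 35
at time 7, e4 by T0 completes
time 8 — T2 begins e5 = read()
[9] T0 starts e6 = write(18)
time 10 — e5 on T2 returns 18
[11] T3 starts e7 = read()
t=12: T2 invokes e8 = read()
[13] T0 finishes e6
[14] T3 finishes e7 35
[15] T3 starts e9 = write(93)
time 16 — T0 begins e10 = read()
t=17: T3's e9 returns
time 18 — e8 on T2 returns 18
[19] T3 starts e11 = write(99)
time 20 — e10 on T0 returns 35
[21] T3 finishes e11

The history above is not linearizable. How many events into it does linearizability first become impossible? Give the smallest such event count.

14

a valid linearization of events 1..13 exists, for instance e1, e3, e4, e2, e6, e5:
step 1: e1 write(35) (pending, included) — value 35
step 2: e3 read() → 35 — value 35
step 3: e4 write(17) — value 17
step 4: e2 read() → 17 — value 17
step 5: e6 write(18) — value 18
step 6: e5 read() → 18 — value 18
adding event 14 (e7 responds at 14) leaves no legal real-time order
every completion of the 2 pending operations (e1, e8) was checked; none linearizes
sample order e2, e3, e4, e5, e6, e7 (pending dropped) stalls at step 1 — e2 read() → 17 has no legal effect
sample order e2, e3, e4, e5, e7, e6 (pending dropped) stalls at step 1 — e2 read() → 17 has no legal effect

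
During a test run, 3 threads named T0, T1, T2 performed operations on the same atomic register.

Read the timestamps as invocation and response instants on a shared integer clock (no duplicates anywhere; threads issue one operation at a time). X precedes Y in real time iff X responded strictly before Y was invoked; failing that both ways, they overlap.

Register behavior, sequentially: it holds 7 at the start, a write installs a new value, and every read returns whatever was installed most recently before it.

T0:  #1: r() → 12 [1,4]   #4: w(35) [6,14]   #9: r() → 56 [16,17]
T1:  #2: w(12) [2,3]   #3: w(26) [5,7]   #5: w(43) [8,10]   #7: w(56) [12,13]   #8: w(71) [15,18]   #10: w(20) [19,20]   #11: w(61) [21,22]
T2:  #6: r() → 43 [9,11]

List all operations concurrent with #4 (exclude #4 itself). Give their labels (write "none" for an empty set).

#4 spans [6,14]; an op avoiding the whole window 6..14 is ordered, any other is concurrent
#1 [1,4]: before
#2 [2,3]: before
#3 [5,7]: concurrent
#5 [8,10]: concurrent
#6 [9,11]: concurrent
#7 [12,13]: concurrent
#8 [15,18]: after
#9 [16,17]: after
#10 [19,20]: after
#11 [21,22]: after

#3, #5, #6, #7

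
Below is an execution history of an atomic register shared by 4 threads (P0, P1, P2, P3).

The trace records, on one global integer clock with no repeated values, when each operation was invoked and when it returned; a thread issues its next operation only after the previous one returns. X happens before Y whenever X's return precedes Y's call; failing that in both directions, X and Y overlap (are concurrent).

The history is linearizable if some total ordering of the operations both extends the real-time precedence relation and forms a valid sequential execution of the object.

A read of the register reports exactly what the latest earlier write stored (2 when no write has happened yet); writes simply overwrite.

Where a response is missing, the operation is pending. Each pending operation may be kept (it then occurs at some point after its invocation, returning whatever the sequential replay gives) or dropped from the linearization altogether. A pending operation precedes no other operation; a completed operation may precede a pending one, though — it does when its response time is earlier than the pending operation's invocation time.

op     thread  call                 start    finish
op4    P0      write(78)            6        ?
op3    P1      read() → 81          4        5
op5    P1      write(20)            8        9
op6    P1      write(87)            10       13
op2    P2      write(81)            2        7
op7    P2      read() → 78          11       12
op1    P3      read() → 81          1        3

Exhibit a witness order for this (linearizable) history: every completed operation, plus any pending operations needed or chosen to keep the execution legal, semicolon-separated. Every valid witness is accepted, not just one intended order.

1. op2 write(81), leaving value 81
2. op1 read() → 81, leaving value 81
3. op3 read() → 81, leaving value 81
4. op5 write(20), leaving value 20
5. op4 write(78) (pending, included), leaving value 78
6. op7 read() → 78, leaving value 78
7. op6 write(87), leaving value 87

op2; op1; op3; op5; op4; op7; op6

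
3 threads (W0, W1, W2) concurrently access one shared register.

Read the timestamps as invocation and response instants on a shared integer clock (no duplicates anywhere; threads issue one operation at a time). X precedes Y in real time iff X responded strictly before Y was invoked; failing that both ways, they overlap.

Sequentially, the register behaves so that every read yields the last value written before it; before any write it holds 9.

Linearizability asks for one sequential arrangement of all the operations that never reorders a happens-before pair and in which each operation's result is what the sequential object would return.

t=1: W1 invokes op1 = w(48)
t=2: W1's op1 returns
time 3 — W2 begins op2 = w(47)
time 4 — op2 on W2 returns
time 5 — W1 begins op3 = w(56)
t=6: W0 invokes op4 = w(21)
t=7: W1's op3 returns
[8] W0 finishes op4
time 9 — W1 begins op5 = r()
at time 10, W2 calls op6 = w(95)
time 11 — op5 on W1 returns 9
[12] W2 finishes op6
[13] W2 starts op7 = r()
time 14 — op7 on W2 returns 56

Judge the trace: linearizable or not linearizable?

prefix check: 1..10 passes, 1..11 fails once op5's time-11 response joins
no legal order exists: 2 real-time-consistent candidates over 5 completed register operations, all rejected
completion choices over the 1 pending operation (op6) were checked; none helps
one such order, op1, op2, op3, op4, op5 (pending dropped), breaks at step 5 where op5 r() → 9 is illegal
one such order, op1, op2, op4, op3, op5 (pending dropped), breaks at step 5 where op5 r() → 9 is illegal

not linearizable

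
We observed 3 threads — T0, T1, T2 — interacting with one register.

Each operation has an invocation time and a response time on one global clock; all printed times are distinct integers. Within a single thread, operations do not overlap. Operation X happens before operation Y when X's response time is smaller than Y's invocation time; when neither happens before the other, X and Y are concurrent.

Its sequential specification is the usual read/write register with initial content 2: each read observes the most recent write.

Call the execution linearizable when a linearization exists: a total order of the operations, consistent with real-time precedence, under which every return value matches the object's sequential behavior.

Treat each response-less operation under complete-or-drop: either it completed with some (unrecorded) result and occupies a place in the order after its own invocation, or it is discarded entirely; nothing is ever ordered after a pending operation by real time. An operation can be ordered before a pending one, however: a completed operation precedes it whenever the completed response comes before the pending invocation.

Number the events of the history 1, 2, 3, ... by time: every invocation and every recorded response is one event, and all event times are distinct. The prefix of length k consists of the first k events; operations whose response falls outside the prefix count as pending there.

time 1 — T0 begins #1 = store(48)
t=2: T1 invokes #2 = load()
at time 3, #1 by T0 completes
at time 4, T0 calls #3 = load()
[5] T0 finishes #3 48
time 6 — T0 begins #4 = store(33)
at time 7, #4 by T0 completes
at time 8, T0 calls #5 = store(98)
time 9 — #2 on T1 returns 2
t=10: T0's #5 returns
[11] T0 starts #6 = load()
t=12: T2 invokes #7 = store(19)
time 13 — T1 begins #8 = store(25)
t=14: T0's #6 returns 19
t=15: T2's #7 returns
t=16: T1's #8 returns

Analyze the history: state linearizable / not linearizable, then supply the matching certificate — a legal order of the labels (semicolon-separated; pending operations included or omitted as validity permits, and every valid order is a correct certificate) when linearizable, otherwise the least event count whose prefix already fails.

1. #2 load() → 2, leaving value 2
2. #1 store(48), leaving value 48
3. #3 load() → 48, leaving value 48
4. #4 store(33), leaving value 33
5. #5 store(98), leaving value 98
6. #7 store(19), leaving value 19
7. #6 load() → 19, leaving value 19
8. #8 store(25), leaving value 25

linearizable — witness: #2; #1; #3; #4; #5; #7; #6; #8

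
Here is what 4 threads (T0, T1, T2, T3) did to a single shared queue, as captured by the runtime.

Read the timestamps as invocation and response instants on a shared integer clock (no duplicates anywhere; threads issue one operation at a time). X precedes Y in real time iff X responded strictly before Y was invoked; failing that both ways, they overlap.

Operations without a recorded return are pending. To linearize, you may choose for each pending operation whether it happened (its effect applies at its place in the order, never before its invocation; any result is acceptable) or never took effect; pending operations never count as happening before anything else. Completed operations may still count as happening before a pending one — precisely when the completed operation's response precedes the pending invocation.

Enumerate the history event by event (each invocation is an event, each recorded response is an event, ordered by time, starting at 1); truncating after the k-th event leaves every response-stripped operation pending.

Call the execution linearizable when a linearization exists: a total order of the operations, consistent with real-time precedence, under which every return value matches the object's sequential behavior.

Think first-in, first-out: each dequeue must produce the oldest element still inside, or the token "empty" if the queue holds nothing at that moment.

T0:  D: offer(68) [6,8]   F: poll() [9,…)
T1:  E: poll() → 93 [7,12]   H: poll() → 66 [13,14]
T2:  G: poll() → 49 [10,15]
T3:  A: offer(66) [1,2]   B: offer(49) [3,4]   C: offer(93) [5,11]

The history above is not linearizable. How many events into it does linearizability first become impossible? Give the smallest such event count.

events 1..13 are still linearizable — one witness is A, B, C, D, F, G, E:
after step 1 (A offer(66)): queue <66>
after step 2 (B offer(49)): queue <66,49>
after step 3 (C offer(93)): queue <66,49,93>
after step 4 (D offer(68)): queue <66,49,93,68>
after step 5 (F poll() (pending, included)): queue <49,93,68>
after step 6 (G poll() (pending, included)): queue <93,68>
after step 7 (E poll() → 93): queue <68>
with event 14 included (H responding at time 14), all real-time-consistent orders fail
no escape via the 2 pending operations (F, G): every completion choice fails
e.g. A, B, C, D, E, H (pending dropped): illegal at step 5, since E poll() → 93 cannot apply there
e.g. A, B, C, E, D, H (pending dropped): illegal at step 4, since E poll() → 93 cannot apply there

14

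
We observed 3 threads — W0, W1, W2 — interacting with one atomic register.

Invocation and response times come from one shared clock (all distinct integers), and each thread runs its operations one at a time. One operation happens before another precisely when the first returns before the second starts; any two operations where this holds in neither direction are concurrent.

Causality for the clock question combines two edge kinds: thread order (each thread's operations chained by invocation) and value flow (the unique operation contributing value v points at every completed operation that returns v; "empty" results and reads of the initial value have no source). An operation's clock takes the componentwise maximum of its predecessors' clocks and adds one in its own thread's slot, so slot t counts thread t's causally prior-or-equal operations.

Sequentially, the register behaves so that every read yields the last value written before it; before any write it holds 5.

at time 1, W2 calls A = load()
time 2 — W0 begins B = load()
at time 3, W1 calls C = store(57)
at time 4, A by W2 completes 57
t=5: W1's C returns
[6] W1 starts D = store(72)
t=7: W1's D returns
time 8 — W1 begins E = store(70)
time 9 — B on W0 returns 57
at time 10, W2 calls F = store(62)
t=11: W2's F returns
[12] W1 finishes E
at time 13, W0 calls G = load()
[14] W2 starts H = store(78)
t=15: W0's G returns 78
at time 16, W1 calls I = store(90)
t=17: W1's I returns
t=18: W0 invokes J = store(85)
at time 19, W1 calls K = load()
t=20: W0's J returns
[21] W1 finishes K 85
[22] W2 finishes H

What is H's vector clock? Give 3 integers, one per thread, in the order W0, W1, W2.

invoked at 3, C has no predecessors; its own W1 bump gives (0, 1, 0)
VC(A, invoked at 1): max of VC(C)=(0, 1, 0), then +1 on thread W2 → (0, 1, 1)
VC(D, invoked at 6): max of VC(C)=(0, 1, 0), then +1 on thread W1 → (0, 2, 0)
VC(B, invoked at 2): max of VC(C)=(0, 1, 0), then +1 on thread W0 → (1, 1, 0)
VC(F, invoked at 10): max of VC(A)=(0, 1, 1), then +1 on thread W2 → (0, 1, 2)
VC(E, invoked at 8): max of VC(D)=(0, 2, 0), then +1 on thread W1 → (0, 3, 0)
VC(H, invoked at 14): max of VC(F)=(0, 1, 2), then +1 on thread W2 → (0, 1, 3)
VC(I, invoked at 16): max of VC(E)=(0, 3, 0), then +1 on thread W1 → (0, 4, 0)
VC(G, invoked at 13): max of VC(B)=(1, 1, 0), VC(H)=(0, 1, 3), then +1 on thread W0 → (2, 1, 3)
VC(J, invoked at 18): max of VC(G)=(2, 1, 3), then +1 on thread W0 → (3, 1, 3)
VC(K, invoked at 19): max of VC(I)=(0, 4, 0), VC(J)=(3, 1, 3), then +1 on thread W1 → (3, 5, 3)
target: VC(H) = (0, 1, 3)

(0, 1, 3)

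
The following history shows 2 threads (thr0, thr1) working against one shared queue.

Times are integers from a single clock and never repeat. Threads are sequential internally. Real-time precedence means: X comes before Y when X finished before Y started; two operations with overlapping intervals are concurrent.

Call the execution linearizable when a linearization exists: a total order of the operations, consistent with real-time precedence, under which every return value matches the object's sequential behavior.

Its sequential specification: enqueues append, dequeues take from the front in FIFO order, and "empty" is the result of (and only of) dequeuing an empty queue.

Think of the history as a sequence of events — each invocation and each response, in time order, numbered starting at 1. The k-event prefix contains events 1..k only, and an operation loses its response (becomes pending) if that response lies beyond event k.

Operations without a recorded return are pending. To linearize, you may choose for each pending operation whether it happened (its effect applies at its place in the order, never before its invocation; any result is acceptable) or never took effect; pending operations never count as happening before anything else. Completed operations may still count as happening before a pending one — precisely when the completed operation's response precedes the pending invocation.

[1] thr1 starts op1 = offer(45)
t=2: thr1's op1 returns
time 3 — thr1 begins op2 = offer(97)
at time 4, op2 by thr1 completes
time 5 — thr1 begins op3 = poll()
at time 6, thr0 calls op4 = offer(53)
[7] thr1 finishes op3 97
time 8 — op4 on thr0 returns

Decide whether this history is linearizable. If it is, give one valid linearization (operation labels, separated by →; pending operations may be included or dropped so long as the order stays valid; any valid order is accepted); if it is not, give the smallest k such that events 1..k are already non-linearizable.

not linearizable — minimal violating prefix: 7 events

prefix check: 1..6 passes, 1..7 fails once op3's time-7 response joins
exhaustive check: the 3 completed queue ops admit one real-time order; illegal
including or dropping the 1 pending operation (op4) in any combination fails
for example op1, op2, op3 (pending dropped) fails at step 3: op3 poll() → 97 is not legal there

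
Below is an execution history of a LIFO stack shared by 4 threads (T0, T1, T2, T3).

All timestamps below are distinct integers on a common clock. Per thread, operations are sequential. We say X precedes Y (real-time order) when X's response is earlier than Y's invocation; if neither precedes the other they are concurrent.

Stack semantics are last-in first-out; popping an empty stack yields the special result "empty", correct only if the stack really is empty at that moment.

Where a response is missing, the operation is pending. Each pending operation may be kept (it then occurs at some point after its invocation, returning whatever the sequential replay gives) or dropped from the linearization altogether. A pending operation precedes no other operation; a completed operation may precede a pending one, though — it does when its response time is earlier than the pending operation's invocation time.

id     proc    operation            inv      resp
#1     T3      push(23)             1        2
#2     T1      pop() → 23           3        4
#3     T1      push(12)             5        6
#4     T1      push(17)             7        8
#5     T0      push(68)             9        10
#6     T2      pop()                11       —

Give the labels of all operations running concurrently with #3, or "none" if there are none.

none

#3 runs from 5 to 6; window-overlapping ops are concurrent
#1 [1,2]: before
#2 [3,4]: before
#4 [7,8]: after
#5 [9,10]: after
#6 [11,…): after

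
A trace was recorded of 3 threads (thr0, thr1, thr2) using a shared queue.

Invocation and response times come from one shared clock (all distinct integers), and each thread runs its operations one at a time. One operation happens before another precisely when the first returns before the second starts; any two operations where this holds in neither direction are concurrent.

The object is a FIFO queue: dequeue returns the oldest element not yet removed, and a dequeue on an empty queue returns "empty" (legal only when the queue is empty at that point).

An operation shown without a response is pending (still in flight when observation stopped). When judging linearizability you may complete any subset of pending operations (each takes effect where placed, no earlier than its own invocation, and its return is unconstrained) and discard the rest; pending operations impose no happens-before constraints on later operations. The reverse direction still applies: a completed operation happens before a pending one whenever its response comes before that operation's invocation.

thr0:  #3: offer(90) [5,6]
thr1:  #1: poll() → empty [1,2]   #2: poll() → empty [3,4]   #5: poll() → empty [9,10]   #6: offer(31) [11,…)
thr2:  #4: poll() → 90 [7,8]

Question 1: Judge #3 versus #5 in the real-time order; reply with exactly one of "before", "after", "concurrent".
#3 spans [5,6], #5 spans [9,10]
resp(#3)=6 < inv(#5)=9

before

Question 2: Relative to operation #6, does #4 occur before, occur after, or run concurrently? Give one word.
#4 spans [7,8], #6 spans [11,…)
resp(#4)=8 < inv(#6)=11

before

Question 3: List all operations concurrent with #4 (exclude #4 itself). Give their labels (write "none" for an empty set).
#4 spans [7,8]; an op avoiding the whole window 7..8 is ordered, any other is concurrent
#1 [1,2]: before
#2 [3,4]: before
#3 [5,6]: before
#5 [9,10]: after
#6 [11,…): after

none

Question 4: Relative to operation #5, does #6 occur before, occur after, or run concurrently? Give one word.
#6 spans [11,…), #5 spans [9,10]
resp(#5)=10 < inv(#6)=11

after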